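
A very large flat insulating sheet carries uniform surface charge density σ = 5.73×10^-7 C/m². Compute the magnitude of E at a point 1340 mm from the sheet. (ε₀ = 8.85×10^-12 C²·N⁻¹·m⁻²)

The symmetry is planar: E is normal to the sheet and the same magnitude on both sides. Take a pillbox straddling the sheet with end-cap area A.
Flux Φ = 2EA and Q_enc = σA, so 2EA = σA/ε₀ ⇒ E = |σ|/(2ε₀), independent of distance.
E = |σ|/(2ε₀) = (5.73×10^-7)/(2·8.85×10^-12) = 3.24×10^4 N/C.

|E| ≈ 3.24×10^4 N/C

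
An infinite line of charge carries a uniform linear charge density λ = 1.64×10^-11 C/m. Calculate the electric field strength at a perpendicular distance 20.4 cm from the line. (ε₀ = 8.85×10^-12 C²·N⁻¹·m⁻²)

Coaxial Gaussian cylinder, radius r = 20.4 cm, length L.
Q_enc = λL, so λ_enc = 1.64×10^-11 C/m.
Gauss's law: E·2πrL = λ_enc L/ε₀.
E = |λ_enc|/(2πε₀r) = (1.64e-11)/(2π·8.85×10^-12·0.204) = 1.45 N/C.

E = 1.45 N/C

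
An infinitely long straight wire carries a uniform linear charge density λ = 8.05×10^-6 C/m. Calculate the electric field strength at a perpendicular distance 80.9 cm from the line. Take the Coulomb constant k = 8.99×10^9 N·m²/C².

Take a coaxial cylindrical Gaussian surface of radius r = 80.9 cm and length L.
Q_enc = λL, so λ_enc = 8.05×10^-6 C/m.
Since E is radial and uniform over the curved surface, Φ = E·2πrL = Q_enc/ε₀ = λ_enc L/ε₀.
E = 2k|λ_enc|/r = 2(8.99×10^9)(8.05×10^-6)/(0.809) = 1.79e5 N/C.

E = 1.79e5 N/C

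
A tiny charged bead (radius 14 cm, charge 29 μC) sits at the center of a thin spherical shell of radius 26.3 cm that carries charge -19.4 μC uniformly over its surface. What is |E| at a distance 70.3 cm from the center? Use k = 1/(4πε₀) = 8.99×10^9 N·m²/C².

Take a concentric spherical Gaussian surface of radius r = 70.3 cm (r > 26.3 cm, enclosing both).
Q_enc = (29 μC) + (-19.4 μC) = 9.60×10^-6 C.
Gauss's law: E·4πr² = Q_enc/ε₀.
E = k|Q_enc|/r² = (8.99×10^9)(9.60×10^-6)/(0.703)² = 1.75×10^5 N/C.

E ≈ 1.75×10^5 N/C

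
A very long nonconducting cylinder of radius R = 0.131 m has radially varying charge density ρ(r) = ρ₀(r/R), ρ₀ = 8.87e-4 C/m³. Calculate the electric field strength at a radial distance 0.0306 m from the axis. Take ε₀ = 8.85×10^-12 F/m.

Take a coaxial cylindrical Gaussian surface of radius r = 0.0306 m and length L (r < R).
Integrating ρ over the cross-section to radius r: λ_enc = (2πρ₀/R) ∫₀^r r'^2 dr' = 2πρ₀ r^3/(3·R) = 4.063e-7 C/m.
By Gauss's law (flux through the curved wall only), E·2πrL = λ_enc L/ε₀.
E = |λ_enc|/(2πε₀r) = (4.063e-7)/(2π·8.85×10^-12·0.0306) = 2.39×10^5 N/C.

|E| ≈ 2.39e5 N/C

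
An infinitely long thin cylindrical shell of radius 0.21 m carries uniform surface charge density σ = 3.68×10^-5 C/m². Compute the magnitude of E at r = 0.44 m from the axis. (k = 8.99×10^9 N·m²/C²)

Take a coaxial cylindrical Gaussian surface of radius r = 0.44 m and length L (r > 0.21 m).
The whole shell is enclosed: λ_enc = σ·2πR = (3.68×10^-5)·2π·(0.21) = 4.856e-5 C/m.
Since E is radial and uniform over the curved surface, Φ = E·2πrL = Q_enc/ε₀ = λ_enc L/ε₀.
E = 2k|λ_enc|/r = 2(8.99×10^9)(4.856e-5)/(0.44) = 1.98×10^6 N/C.

|E| = 1.98e6 N/C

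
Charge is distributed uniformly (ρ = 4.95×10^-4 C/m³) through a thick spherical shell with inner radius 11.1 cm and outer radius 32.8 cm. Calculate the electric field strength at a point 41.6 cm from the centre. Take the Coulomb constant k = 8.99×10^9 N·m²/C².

By spherical symmetry E is radial; choose a Gaussian sphere of radius r = 41.6 cm (r > 32.8 cm, enclosing the whole shell).
Q_enc = ρ·(4π/3)(b³ − a³) = (4.95×10^-4)·(4π/3)·((0.328)³ − (0.111)³) = 7.033×10^-5 C.
Applying ∮E·dA = Q_enc/ε₀ with Φ = E(4πr²):
E = k|Q_enc|/r² = (8.99×10^9)(7.033×10^-5)/(0.416)² = 3.65e6 N/C.

E ≈ 3.65×10^6 N/C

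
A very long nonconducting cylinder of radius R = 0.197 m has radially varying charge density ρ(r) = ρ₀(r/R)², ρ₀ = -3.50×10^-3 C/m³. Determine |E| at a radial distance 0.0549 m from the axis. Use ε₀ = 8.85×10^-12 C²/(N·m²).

By cylindrical symmetry E is radial; use a coaxial Gaussian cylinder of radius 0.0549 m and length L (r < R).
Integrating ρ over the cross-section to radius r: λ_enc = (2πρ₀/R²) ∫₀^r r'^3 dr' = 2πρ₀ r^4/(4·R²) = -1.287×10^-6 C/m.
By Gauss's law (flux through the curved wall only), E·2πrL = λ_enc L/ε₀.
E = |λ_enc|/(2πε₀r) = (1.287e-6)/(2π·8.85×10^-12·0.0549) = 4.22e5 N/C.

|E| ≈ 4.22×10^5 N/C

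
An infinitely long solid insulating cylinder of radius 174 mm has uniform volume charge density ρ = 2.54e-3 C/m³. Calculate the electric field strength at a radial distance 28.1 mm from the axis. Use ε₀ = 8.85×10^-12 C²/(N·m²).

4.03×10^6 N/C

By cylindrical symmetry E is radial; use a coaxial Gaussian cylinder of radius 28.1 mm and length L (r < R).
Enclosed charge per unit length: λ_enc = ρ·πr² = (2.54×10^-3)π(0.0281)² = 6.301×10^-6 C/m.
Applying ∮E·dA = Q_enc/ε₀ with the end caps contributing no flux:
E = |λ_enc|/(2πε₀r) = (6.301e-6)/(2π·8.85×10^-12·0.0281) = 4.03×10^6 N/C.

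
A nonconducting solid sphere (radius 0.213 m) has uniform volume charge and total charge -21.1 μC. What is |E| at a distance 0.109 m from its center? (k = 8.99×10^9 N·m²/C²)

Use a concentric Gaussian sphere at r = 0.109 m (r < R).
Only the charge within r is enclosed: Q_enc = Q·(r/R)³ = (-21.1 μC)·(0.109 m/0.213 m)³ = -2.828×10^-6 C.
By Gauss's law, ∮E·dA = E·4πr² = Q_enc/ε₀.
E = k|Q_enc|/r² = (8.99×10^9)(2.828e-6)/(0.109)² = 2.14×10^6 N/C.

|E| ≈ 2.14e6 N/C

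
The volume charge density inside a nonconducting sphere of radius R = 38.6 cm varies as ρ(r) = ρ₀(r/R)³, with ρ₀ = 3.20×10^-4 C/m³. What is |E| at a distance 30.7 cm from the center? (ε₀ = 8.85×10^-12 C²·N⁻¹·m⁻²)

Take a concentric spherical Gaussian surface of radius r = 30.7 cm (r < R).
Integrate the density: Q_enc = 4π ∫₀^r ρ₀(r'/R)^3 r'² dr' = 4πρ₀ r^6/(6·R³) = 9.756e-6 C.
Applying ∮E·dA = Q_enc/ε₀ with Φ = E(4πr²):
E = |Q_enc|/(4πε₀r²) = (9.756×10^-6)/(4π·8.85×10^-12·(0.307)²) = 9.31×10^5 N/C.

|E| ≈ 9.31e5 N/C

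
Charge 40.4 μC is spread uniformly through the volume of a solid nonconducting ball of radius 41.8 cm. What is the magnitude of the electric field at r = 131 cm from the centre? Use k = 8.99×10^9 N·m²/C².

2.12×10^5 N/C

By spherical symmetry E is radial; choose a Gaussian sphere of radius r = 131 cm (r > R, so the entire charge is enclosed).
Q_enc = 40.4 μC = 4.04e-5 C.
By Gauss's law, ∮E·dA = E·4πr² = Q_enc/ε₀.
E = k|Q_enc|/r² = (8.99×10^9)(4.04e-5)/(1.31)² = 2.12×10^5 N/C.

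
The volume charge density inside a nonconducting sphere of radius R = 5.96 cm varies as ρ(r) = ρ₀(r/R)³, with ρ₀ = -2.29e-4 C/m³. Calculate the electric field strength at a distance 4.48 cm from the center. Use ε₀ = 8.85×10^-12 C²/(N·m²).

Use a concentric Gaussian sphere at r = 4.48 cm (r < R).
Integrate the density: Q_enc = 4π ∫₀^r ρ₀(r'/R)^3 r'² dr' = 4πρ₀ r^6/(6·R³) = -1.832e-8 C.
By Gauss's law, ∮E·dA = E·4πr² = Q_enc/ε₀.
E = |Q_enc|/(4πε₀r²) = (1.832×10^-8)/(4π·8.85×10^-12·(0.0448)²) = 8.21e4 N/C.

E ≈ 8.21×10^4 V/m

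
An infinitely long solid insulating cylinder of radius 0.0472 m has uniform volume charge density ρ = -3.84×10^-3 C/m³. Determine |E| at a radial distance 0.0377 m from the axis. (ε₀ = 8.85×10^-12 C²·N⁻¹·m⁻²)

Choose a coaxial cylinder of radius r = 0.0377 m (arbitrary length L) as the Gaussian surface (r < R).
Charge inside radius r per length L is ρ·πr²·L, so λ_enc = ρπr² = -1.715×10^-5 C/m.
Applying ∮E·dA = Q_enc/ε₀ with the end caps contributing no flux:
E = |λ_enc|/(2πε₀r) = (1.715×10^-5)/(2π·8.85×10^-12·0.0377) = 8.18e6 N/C.

E ≈ 8.18×10^6 V/m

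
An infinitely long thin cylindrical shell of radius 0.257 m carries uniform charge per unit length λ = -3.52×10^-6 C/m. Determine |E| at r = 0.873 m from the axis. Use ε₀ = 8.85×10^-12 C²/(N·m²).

By cylindrical symmetry E is radial; use a coaxial Gaussian cylinder of radius 0.873 m and length L (r > 0.257 m).
The full line charge is enclosed: λ_enc = -3.52e-6 C/m.
By Gauss's law (flux through the curved wall only), E·2πrL = λ_enc L/ε₀.
E = |λ_enc|/(2πε₀r) = (3.52×10^-6)/(2π·8.85×10^-12·0.873) = 7.25e4 N/C.

|E| = 7.25×10^4 N/C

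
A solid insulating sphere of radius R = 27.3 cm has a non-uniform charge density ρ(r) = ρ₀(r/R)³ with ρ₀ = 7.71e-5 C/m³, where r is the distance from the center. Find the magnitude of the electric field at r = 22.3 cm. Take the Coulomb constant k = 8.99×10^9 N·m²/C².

1.76×10^5 N/C

By spherical symmetry E is radial; choose a Gaussian sphere of radius r = 22.3 cm (r < R).
Q_enc = ∫₀^r ρ(r')·4πr'² dr' = (4πρ₀/R³) ∫₀^r r'^5 dr' = 4πρ₀ r^6/(6·R³) = 9.76e-7 C.
Since E is radial and uniform over the Gaussian sphere, Φ = E·4πr² = Q_enc/ε₀.
E = k|Q_enc|/r² = (8.99×10^9)(9.76e-7)/(0.223)² = 1.76e5 N/C.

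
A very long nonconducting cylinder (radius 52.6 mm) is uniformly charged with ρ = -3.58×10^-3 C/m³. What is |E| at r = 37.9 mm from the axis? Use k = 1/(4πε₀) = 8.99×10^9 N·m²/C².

By cylindrical symmetry E is radial; use a coaxial Gaussian cylinder of radius 37.9 mm and length L (r < R).
Enclosed charge per unit length: λ_enc = ρ·πr² = (-3.58×10^-3)π(0.0379)² = -1.616e-5 C/m.
By Gauss's law (flux through the curved wall only), E·2πrL = λ_enc L/ε₀.
E = 2k|λ_enc|/r = 2(8.99×10^9)(1.616e-5)/(0.0379) = 7.66×10^6 N/C.

|E| ≈ 7.66×10^6 V/m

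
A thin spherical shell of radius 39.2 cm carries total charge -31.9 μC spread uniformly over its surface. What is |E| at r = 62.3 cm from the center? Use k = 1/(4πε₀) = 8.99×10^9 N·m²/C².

By spherical symmetry E is radial; choose a Gaussian sphere of radius r = 62.3 cm (r > 39.2 cm).
The entire shell is enclosed: Q_enc = -3.19×10^-5 C.
Gauss's law: E·4πr² = Q_enc/ε₀.
E = k|Q_enc|/r² = (8.99×10^9)(3.19e-5)/(0.623)² = 7.39e5 N/C.

|E| ≈ 7.39e5 V/m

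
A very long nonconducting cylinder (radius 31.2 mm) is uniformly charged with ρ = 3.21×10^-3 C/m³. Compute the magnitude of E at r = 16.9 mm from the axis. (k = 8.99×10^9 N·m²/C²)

|E| = 3.06×10^6 N/C

Choose a coaxial cylinder of radius r = 16.9 mm (arbitrary length L) as the Gaussian surface (r < R).
Enclosed charge per unit length: λ_enc = ρ·πr² = (3.21×10^-3)π(0.0169)² = 2.88×10^-6 C/m.
By Gauss's law (flux through the curved wall only), E·2πrL = λ_enc L/ε₀.
E = 2k|λ_enc|/r = 2(8.99×10^9)(2.88e-6)/(0.0169) = 3.06×10^6 N/C.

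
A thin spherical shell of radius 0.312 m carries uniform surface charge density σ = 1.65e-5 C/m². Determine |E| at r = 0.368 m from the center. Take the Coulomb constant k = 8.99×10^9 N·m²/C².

E = 1.34×10^6 N/C

Use a concentric Gaussian sphere at r = 0.368 m (r > 0.312 m).
The entire shell is enclosed: Q_enc = σ·4πR² = (1.65×10^-5)·4π·(0.312)² = 2.018×10^-5 C.
By Gauss's law, ∮E·dA = E·4πr² = Q_enc/ε₀.
E = k|Q_enc|/r² = (8.99×10^9)(2.018e-5)/(0.368)² = 1.34×10^6 N/C.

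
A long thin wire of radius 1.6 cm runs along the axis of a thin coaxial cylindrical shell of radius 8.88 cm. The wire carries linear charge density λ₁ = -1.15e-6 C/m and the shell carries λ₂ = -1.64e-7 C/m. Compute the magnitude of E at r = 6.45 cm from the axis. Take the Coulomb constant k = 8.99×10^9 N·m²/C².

E ≈ 3.21e5 N/C

Coaxial Gaussian cylinder, radius r = 6.45 cm, length L (between the conductors, 1.6 cm < r < 8.88 cm).
The shell at 8.88 cm lies outside the Gaussian surface, so λ_enc = λ₁ = -1.15e-6 C/m.
Applying ∮E·dA = Q_enc/ε₀ with the end caps contributing no flux:
E = 2k|λ_enc|/r = 2(8.99×10^9)(1.15e-6)/(0.0645) = 3.21e5 N/C.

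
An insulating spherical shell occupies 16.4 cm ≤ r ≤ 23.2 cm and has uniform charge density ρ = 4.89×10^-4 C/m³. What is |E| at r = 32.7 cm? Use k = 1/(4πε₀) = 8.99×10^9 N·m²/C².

Take a concentric spherical Gaussian surface of radius r = 32.7 cm (r > 23.2 cm, enclosing the whole shell).
Q_enc = ρ·(4π/3)(b³ − a³) = (4.89×10^-4)·(4π/3)·((0.232)³ − (0.164)³) = 1.654×10^-5 C.
Applying ∮E·dA = Q_enc/ε₀ with Φ = E(4πr²):
E = k|Q_enc|/r² = (8.99×10^9)(1.654×10^-5)/(0.327)² = 1.39e6 N/C.

1.39×10^6 N/C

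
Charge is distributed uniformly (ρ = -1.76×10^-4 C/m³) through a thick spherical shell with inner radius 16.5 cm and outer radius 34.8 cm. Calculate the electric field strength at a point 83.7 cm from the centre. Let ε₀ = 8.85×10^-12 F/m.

3.56×10^5 V/m

Symmetry ⇒ E = E(r) r̂. Gaussian sphere of radius r = 83.7 cm (r > 34.8 cm, enclosing the whole shell).
Q_enc = ρ·(4π/3)(b³ − a³) = (-1.76×10^-4)·(4π/3)·((0.348)³ − (0.165)³) = -2.776×10^-5 C.
Gauss's law: E·4πr² = Q_enc/ε₀.
E = |Q_enc|/(4πε₀r²) = (2.776e-5)/(4π·8.85×10^-12·(0.837)²) = 3.56e5 N/C.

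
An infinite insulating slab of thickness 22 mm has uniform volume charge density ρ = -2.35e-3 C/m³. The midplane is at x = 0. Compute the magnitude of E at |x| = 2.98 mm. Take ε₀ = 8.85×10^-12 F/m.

By symmetry E is perpendicular to the slab. A Gaussian pillbox from −2.98 mm to +2.98 mm (face area A) lies entirely within the slab.
Q_enc = ρ·(2x)·A and flux = 2EA, so 2EA = 2ρxA/ε₀ ⇒ E = |ρ|x/ε₀.
E = (2.35e-3)(0.00298)/(8.85×10^-12) = 7.91×10^5 N/C.

7.91×10^5 N/C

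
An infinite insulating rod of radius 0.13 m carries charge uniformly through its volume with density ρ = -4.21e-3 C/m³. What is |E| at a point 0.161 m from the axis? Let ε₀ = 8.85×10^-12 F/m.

By cylindrical symmetry E is radial; use a coaxial Gaussian cylinder of radius 0.161 m and length L (r > 0.13 m, full cross-section enclosed).
λ_enc = ρ·πR² = (-4.21e-3)π(0.13)² = -2.235×10^-4 C/m.
Applying ∮E·dA = Q_enc/ε₀ with the end caps contributing no flux:
E = |λ_enc|/(2πε₀r) = (2.235×10^-4)/(2π·8.85×10^-12·0.161) = 2.50×10^7 N/C.

2.50×10^7 N/C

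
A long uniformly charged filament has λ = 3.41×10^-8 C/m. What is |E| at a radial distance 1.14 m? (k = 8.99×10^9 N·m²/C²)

Choose a coaxial cylinder of radius r = 1.14 m (arbitrary length L) as the Gaussian surface.
Q_enc = λL, so λ_enc = 3.41×10^-8 C/m.
Applying ∮E·dA = Q_enc/ε₀ with the end caps contributing no flux:
E = 2k|λ_enc|/r = 2(8.99×10^9)(3.41×10^-8)/(1.14) = 538 N/C.

538 N/C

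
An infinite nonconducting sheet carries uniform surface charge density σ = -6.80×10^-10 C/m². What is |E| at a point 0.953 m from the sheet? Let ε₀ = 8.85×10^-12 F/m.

Choose a cylindrical pillbox piercing the sheet, end faces (area A) parallel to it.
Only the two end caps contribute flux: Φ = 2EA. With Q_enc = σA, Gauss's law gives E = |σ|/(2ε₀).
E = |σ|/(2ε₀) = (6.80e-10)/(2·8.85×10^-12) = 38.4 N/C.

|E| = 38.4 N/C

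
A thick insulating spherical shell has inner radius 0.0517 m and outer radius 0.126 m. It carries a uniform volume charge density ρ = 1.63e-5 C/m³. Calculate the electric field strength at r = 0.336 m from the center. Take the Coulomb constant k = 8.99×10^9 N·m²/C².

Use a concentric Gaussian sphere at r = 0.336 m (r > 0.126 m, enclosing the whole shell).
Q_enc = ρ·(4π/3)(b³ − a³) = (1.63×10^-5)·(4π/3)·((0.126)³ − (0.0517)³) = 1.271e-7 C.
Applying ∮E·dA = Q_enc/ε₀ with Φ = E(4πr²):
E = k|Q_enc|/r² = (8.99×10^9)(1.271×10^-7)/(0.336)² = 1.01e4 N/C.

1.01×10^4 V/m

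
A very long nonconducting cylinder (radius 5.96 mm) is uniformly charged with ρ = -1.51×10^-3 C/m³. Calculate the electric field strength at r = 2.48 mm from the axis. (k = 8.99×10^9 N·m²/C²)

E ≈ 2.12e5 V/m

Choose a coaxial cylinder of radius r = 2.48 mm (arbitrary length L) as the Gaussian surface (r < R).
Enclosed charge per unit length: λ_enc = ρ·πr² = (-1.51×10^-3)π(0.00248)² = -2.918×10^-8 C/m.
Applying ∮E·dA = Q_enc/ε₀ with the end caps contributing no flux:
E = 2k|λ_enc|/r = 2(8.99×10^9)(2.918×10^-8)/(0.00248) = 2.12×10^5 N/C.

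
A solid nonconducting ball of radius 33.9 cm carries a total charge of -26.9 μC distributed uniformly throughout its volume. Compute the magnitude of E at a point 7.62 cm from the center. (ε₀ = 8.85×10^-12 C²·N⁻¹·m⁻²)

E = 4.73×10^5 N/C

Symmetry ⇒ E = E(r) r̂. Gaussian sphere of radius r = 7.62 cm (r < R).
For a uniform sphere the enclosed fraction is (r/R)³, so Q_enc = (-26.9 μC)(0.0762/0.339)³ = -3.055×10^-7 C.
Since E is radial and uniform over the Gaussian sphere, Φ = E·4πr² = Q_enc/ε₀.
E = |Q_enc|/(4πε₀r²) = (3.055e-7)/(4π·8.85×10^-12·(0.0762)²) = 4.73×10^5 N/C.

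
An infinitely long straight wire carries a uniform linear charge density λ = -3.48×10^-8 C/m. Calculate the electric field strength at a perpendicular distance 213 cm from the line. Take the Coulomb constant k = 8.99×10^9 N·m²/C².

294 N/C

Coaxial Gaussian cylinder, radius r = 213 cm, length L.
Q_enc = λL, so λ_enc = -3.48×10^-8 C/m.
Gauss's law: E·2πrL = λ_enc L/ε₀.
E = 2k|λ_enc|/r = 2(8.99×10^9)(3.48e-8)/(2.13) = 294 N/C.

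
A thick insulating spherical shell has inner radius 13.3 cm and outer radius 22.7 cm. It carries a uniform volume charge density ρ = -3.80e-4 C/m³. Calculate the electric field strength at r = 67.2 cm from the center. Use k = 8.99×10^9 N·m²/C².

E ≈ 2.96×10^5 V/m

Take a concentric spherical Gaussian surface of radius r = 67.2 cm (r > 22.7 cm, enclosing the whole shell).
Q_enc = ρ·(4π/3)(b³ − a³) = (-3.80e-4)·(4π/3)·((0.227)³ − (0.133)³) = -1.487×10^-5 C.
By Gauss's law, ∮E·dA = E·4πr² = Q_enc/ε₀.
E = k|Q_enc|/r² = (8.99×10^9)(1.487×10^-5)/(0.672)² = 2.96e5 N/C.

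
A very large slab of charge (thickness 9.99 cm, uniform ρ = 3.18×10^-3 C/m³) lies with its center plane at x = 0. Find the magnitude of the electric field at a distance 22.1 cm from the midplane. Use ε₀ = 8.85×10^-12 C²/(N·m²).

|E| = 1.79e7 N/C

The point |x| = 22.1 cm lies outside the slab (half-thickness 0.04995 m). A symmetric pillbox spanning the full slab encloses Q_enc = ρ·d·A.
Flux = 2EA ⇒ E = |ρ|d/(2ε₀), independent of distance outside.
E = (3.18×10^-3)(0.0999)/(2·8.85×10^-12) = 1.79e7 N/C.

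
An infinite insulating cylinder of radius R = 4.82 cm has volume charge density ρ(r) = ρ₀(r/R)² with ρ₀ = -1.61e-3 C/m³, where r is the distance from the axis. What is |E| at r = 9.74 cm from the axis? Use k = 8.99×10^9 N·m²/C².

|E| = 1.08×10^6 N/C

Choose a coaxial cylinder of radius r = 9.74 cm (arbitrary length L) as the Gaussian surface (r > R, full charge per length enclosed).
λ_enc = 2π ∫₀^R ρ₀(r'/R)^2 r' dr' = 2πρ₀R²/4 = -5.875e-6 C/m.
Since E is radial and uniform over the curved surface, Φ = E·2πrL = Q_enc/ε₀ = λ_enc L/ε₀.
E = 2k|λ_enc|/r = 2(8.99×10^9)(5.875×10^-6)/(0.0974) = 1.08×10^6 N/C.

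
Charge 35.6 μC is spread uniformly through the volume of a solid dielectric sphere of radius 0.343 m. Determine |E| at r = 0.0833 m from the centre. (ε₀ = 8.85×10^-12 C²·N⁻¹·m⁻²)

E ≈ 6.61×10^5 N/C

By spherical symmetry E is radial; choose a Gaussian sphere of radius r = 0.0833 m (r < R).
Only the charge within r is enclosed: Q_enc = Q·(r/R)³ = (35.6 μC)·(0.0833 m/0.343 m)³ = 5.099e-7 C.
Applying ∮E·dA = Q_enc/ε₀ with Φ = E(4πr²):
E = |Q_enc|/(4πε₀r²) = (5.099×10^-7)/(4π·8.85×10^-12·(0.0833)²) = 6.61e5 N/C.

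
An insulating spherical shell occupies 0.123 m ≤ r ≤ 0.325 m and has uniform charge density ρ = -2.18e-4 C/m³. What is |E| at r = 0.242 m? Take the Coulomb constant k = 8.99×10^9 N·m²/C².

Take a concentric spherical Gaussian surface of radius r = 0.242 m (within the shell material, 0.123 m < r < 0.325 m).
Enclosed charge is the volume from a to r: Q_enc = (4π/3)ρ(r³ − a³) = -1.124×10^-5 C.
Applying ∮E·dA = Q_enc/ε₀ with Φ = E(4πr²):
E = k|Q_enc|/r² = (8.99×10^9)(1.124×10^-5)/(0.242)² = 1.73×10^6 N/C.

E = 1.73e6 N/C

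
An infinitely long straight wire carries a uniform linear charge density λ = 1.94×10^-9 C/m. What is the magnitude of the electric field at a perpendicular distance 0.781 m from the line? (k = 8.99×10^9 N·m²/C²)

E ≈ 44.7 V/m

Take a coaxial cylindrical Gaussian surface of radius r = 0.781 m and length L.
Q_enc = λL, so λ_enc = 1.94×10^-9 C/m.
Gauss's law: E·2πrL = λ_enc L/ε₀.
E = 2k|λ_enc|/r = 2(8.99×10^9)(1.94×10^-9)/(0.781) = 44.7 N/C.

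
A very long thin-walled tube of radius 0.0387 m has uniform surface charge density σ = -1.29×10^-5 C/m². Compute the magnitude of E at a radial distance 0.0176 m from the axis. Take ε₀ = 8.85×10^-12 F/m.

|E| = 0 V/m

Coaxial Gaussian cylinder, radius r = 0.0176 m, length L (r < 0.0387 m, inside the shell).
No charge is enclosed, so Gauss's law gives E·2πrL = 0 ⇒ E = 0.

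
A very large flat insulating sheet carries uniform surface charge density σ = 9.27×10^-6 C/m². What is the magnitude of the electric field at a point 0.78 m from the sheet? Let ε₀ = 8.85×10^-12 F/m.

Choose a cylindrical pillbox piercing the sheet, end faces (area A) parallel to it.
Only the two end caps contribute flux: Φ = 2EA. With Q_enc = σA, Gauss's law gives E = |σ|/(2ε₀).
E = |σ|/(2ε₀) = (9.27e-6)/(2·8.85×10^-12) = 5.24×10^5 N/C.

E = 5.24×10^5 N/C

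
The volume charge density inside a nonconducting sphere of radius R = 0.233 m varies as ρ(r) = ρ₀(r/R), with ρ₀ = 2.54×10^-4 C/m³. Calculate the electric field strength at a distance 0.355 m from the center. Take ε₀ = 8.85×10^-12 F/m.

|E| ≈ 7.20×10^5 N/C

By spherical symmetry E is radial; choose a Gaussian sphere of radius r = 0.355 m (r > R, all charge enclosed).
Q_enc = 4π ∫₀^R ρ₀(r'/R)^1 r'² dr' = 4πρ₀R³/4 = 1.009×10^-5 C.
By Gauss's law, ∮E·dA = E·4πr² = Q_enc/ε₀.
E = |Q_enc|/(4πε₀r²) = (1.009×10^-5)/(4π·8.85×10^-12·(0.355)²) = 7.20×10^5 N/C.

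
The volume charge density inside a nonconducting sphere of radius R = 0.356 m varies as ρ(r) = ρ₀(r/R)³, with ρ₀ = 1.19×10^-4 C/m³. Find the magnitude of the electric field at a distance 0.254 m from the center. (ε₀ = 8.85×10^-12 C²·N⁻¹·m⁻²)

Take a concentric spherical Gaussian surface of radius r = 0.254 m (r < R).
Q_enc = ∫₀^r ρ(r')·4πr'² dr' = (4πρ₀/R³) ∫₀^r r'^5 dr' = 4πρ₀ r^6/(6·R³) = 1.483×10^-6 C.
Applying ∮E·dA = Q_enc/ε₀ with Φ = E(4πr²):
E = |Q_enc|/(4πε₀r²) = (1.483e-6)/(4π·8.85×10^-12·(0.254)²) = 2.07×10^5 N/C.

|E| ≈ 2.07e5 V/m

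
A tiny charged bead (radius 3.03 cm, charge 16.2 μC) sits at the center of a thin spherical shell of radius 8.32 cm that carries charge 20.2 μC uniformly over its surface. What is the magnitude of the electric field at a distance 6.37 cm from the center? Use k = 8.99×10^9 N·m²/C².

Symmetry ⇒ E = E(r) r̂. Gaussian sphere of radius r = 6.37 cm (between the bodies, 3.03 cm < r < 8.32 cm).
The shell at 8.32 cm lies outside the Gaussian surface, so Q_enc = 16.2 μC = 1.62e-5 C.
Since E is radial and uniform over the Gaussian sphere, Φ = E·4πr² = Q_enc/ε₀.
E = k|Q_enc|/r² = (8.99×10^9)(1.62e-5)/(0.0637)² = 3.59×10^7 N/C.

3.59×10^7 N/C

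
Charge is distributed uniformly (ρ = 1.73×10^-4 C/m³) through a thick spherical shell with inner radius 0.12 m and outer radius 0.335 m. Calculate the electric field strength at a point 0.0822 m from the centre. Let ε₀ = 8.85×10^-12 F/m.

E = 0

By spherical symmetry E is radial; choose a Gaussian sphere of radius r = 0.0822 m (r < 0.12 m, inside the empty cavity).
No charge is enclosed, so by Gauss's law E·4πr² = 0 ⇒ E = 0.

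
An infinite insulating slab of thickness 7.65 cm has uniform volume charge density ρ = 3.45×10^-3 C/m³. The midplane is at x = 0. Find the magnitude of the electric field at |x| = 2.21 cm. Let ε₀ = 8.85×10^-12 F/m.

By symmetry E is perpendicular to the slab. A Gaussian pillbox from −2.21 cm to +2.21 cm (face area A) lies entirely within the slab.
Q_enc = ρ·(2x)·A and flux = 2EA, so 2EA = 2ρxA/ε₀ ⇒ E = |ρ|x/ε₀.
E = (3.45×10^-3)(0.0221)/(8.85×10^-12) = 8.62×10^6 N/C.

8.62e6 N/C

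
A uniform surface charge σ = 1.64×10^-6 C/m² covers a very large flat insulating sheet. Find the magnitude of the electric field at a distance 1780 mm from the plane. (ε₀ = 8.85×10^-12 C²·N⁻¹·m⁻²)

9.27×10^4 V/m

By planar symmetry E is perpendicular to the sheet and uniform; use a Gaussian pillbox with flat faces of area A on each side of the sheet.
Only the two end caps contribute flux: Φ = 2EA. With Q_enc = σA, Gauss's law gives E = |σ|/(2ε₀).
E = |σ|/(2ε₀) = (1.64e-6)/(2·8.85×10^-12) = 9.27e4 N/C.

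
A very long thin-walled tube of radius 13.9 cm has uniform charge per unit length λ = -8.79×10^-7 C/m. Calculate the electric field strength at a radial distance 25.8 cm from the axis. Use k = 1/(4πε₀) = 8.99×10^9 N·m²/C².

E ≈ 6.13e4 N/C

Choose a coaxial cylinder of radius r = 25.8 cm (arbitrary length L) as the Gaussian surface (r > 13.9 cm).
The full line charge is enclosed: λ_enc = -8.79e-7 C/m.
Gauss's law: E·2πrL = λ_enc L/ε₀.
E = 2k|λ_enc|/r = 2(8.99×10^9)(8.79e-7)/(0.258) = 6.13e4 N/C.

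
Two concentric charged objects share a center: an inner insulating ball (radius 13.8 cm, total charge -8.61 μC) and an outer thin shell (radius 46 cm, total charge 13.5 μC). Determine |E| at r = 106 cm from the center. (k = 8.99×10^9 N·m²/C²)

E ≈ 3.91×10^4 N/C

By spherical symmetry E is radial; choose a Gaussian sphere of radius r = 106 cm (r > 46 cm, enclosing both).
Q_enc = (-8.61 μC) + (13.5 μC) = 4.89e-6 C.
Gauss's law: E·4πr² = Q_enc/ε₀.
E = k|Q_enc|/r² = (8.99×10^9)(4.89e-6)/(1.06)² = 3.91×10^4 N/C.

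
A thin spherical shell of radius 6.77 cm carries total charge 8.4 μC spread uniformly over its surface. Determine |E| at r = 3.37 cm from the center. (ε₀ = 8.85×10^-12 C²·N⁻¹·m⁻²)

E = 0

Symmetry ⇒ E = E(r) r̂. Gaussian sphere of radius r = 3.37 cm (inside the shell, r < 6.77 cm).
No charge lies within this surface, so Q_enc = 0 and Gauss's law gives E·4πr² = 0 ⇒ E = 0.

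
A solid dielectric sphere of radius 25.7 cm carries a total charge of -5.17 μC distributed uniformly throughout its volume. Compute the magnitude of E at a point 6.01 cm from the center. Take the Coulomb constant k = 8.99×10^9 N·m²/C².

E ≈ 1.65e5 V/m

Symmetry ⇒ E = E(r) r̂. Gaussian sphere of radius r = 6.01 cm (r < R).
For a uniform sphere the enclosed fraction is (r/R)³, so Q_enc = (-5.17 μC)(0.0601/0.257)³ = -6.612e-8 C.
By Gauss's law, ∮E·dA = E·4πr² = Q_enc/ε₀.
E = k|Q_enc|/r² = (8.99×10^9)(6.612×10^-8)/(0.0601)² = 1.65×10^5 N/C.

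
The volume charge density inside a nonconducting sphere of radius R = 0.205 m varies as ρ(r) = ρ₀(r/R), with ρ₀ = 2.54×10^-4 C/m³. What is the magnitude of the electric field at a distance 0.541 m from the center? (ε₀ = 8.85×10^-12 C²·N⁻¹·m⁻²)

E ≈ 2.11×10^5 N/C

Take a concentric spherical Gaussian surface of radius r = 0.541 m (r > R, all charge enclosed).
Q_enc = 4π ∫₀^R ρ₀(r'/R)^1 r'² dr' = 4πρ₀R³/4 = 6.875×10^-6 C.
By Gauss's law, ∮E·dA = E·4πr² = Q_enc/ε₀.
E = |Q_enc|/(4πε₀r²) = (6.875e-6)/(4π·8.85×10^-12·(0.541)²) = 2.11×10^5 N/C.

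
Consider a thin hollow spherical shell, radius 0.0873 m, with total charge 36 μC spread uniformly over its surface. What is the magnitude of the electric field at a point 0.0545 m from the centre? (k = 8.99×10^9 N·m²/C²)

Symmetry ⇒ E = E(r) r̂. Gaussian sphere of radius r = 0.0545 m (inside the shell, r < 0.0873 m).
No charge lies within this surface, so Q_enc = 0 and Gauss's law gives E·4πr² = 0 ⇒ E = 0.

|E| = 0 N/C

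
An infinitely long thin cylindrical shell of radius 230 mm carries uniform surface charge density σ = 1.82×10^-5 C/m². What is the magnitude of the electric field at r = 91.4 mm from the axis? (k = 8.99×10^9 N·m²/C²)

E = 0 (no enclosed charge)

Coaxial Gaussian cylinder, radius r = 91.4 mm, length L (r < 230 mm, inside the shell).
No charge is enclosed, so Gauss's law gives E·2πrL = 0 ⇒ E = 0.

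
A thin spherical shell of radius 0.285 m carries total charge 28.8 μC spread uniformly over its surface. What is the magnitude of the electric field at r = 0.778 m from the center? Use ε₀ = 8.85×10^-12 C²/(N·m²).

By spherical symmetry E is radial; choose a Gaussian sphere of radius r = 0.778 m (r > 0.285 m).
The entire shell is enclosed: Q_enc = 2.88×10^-5 C.
Gauss's law: E·4πr² = Q_enc/ε₀.
E = |Q_enc|/(4πε₀r²) = (2.88×10^-5)/(4π·8.85×10^-12·(0.778)²) = 4.28e5 N/C.

E = 4.28e5 N/C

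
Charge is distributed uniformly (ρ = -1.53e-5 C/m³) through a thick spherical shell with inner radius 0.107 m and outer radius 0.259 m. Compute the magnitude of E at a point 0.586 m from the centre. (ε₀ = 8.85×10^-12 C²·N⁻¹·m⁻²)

|E| ≈ 2.71e4 N/C

Use a concentric Gaussian sphere at r = 0.586 m (r > 0.259 m, enclosing the whole shell).
Q_enc = ρ·(4π/3)(b³ − a³) = (-1.53×10^-5)·(4π/3)·((0.259)³ − (0.107)³) = -1.035×10^-6 C.
Gauss's law: E·4πr² = Q_enc/ε₀.
E = |Q_enc|/(4πε₀r²) = (1.035×10^-6)/(4π·8.85×10^-12·(0.586)²) = 2.71×10^4 N/C.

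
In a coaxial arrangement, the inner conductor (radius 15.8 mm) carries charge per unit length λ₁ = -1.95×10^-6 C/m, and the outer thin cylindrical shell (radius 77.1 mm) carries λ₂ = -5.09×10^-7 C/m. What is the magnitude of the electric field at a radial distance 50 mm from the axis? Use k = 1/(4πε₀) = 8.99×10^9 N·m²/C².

|E| ≈ 7.01×10^5 V/m

By cylindrical symmetry E is radial; use a coaxial Gaussian cylinder of radius 50 mm and length L (between the conductors, 15.8 mm < r < 77.1 mm).
Only the inner wire is enclosed; the outer shell contributes nothing inside itself. λ_enc = λ₁ = -1.95×10^-6 C/m.
Since E is radial and uniform over the curved surface, Φ = E·2πrL = Q_enc/ε₀ = λ_enc L/ε₀.
E = 2k|λ_enc|/r = 2(8.99×10^9)(1.95×10^-6)/(0.05) = 7.01×10^5 N/C.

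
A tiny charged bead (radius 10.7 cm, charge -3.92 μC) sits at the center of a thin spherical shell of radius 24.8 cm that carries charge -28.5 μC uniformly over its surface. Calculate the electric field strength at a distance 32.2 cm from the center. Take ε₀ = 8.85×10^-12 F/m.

|E| = 2.81e6 N/C

Symmetry ⇒ E = E(r) r̂. Gaussian sphere of radius r = 32.2 cm (r > 24.8 cm, enclosing both).
Q_enc = (-3.92 μC) + (-28.5 μC) = -3.242×10^-5 C.
Applying ∮E·dA = Q_enc/ε₀ with Φ = E(4πr²):
E = |Q_enc|/(4πε₀r²) = (3.242×10^-5)/(4π·8.85×10^-12·(0.322)²) = 2.81×10^6 N/C.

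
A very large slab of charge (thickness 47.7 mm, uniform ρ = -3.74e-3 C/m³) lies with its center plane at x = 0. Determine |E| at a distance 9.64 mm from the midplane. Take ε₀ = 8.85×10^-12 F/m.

4.07e6 N/C

By symmetry E is perpendicular to the slab. A Gaussian pillbox from −9.64 mm to +9.64 mm (face area A) lies entirely within the slab.
Q_enc = ρ·(2x)·A and flux = 2EA, so 2EA = 2ρxA/ε₀ ⇒ E = |ρ|x/ε₀.
E = (3.74×10^-3)(0.00964)/(8.85×10^-12) = 4.07e6 N/C.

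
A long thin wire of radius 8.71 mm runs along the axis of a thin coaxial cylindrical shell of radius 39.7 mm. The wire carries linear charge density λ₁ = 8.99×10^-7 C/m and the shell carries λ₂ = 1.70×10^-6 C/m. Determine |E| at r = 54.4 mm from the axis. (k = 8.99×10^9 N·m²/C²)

|E| = 8.59×10^5 V/m

Take a coaxial cylindrical Gaussian surface of radius r = 54.4 mm and length L (r > 39.7 mm, enclosing both).
λ_enc = λ₁ + λ₂ = (8.99×10^-7) + (1.70e-6) = 2.599×10^-6 C/m.
Applying ∮E·dA = Q_enc/ε₀ with the end caps contributing no flux:
E = 2k|λ_enc|/r = 2(8.99×10^9)(2.599e-6)/(0.0544) = 8.59e5 N/C.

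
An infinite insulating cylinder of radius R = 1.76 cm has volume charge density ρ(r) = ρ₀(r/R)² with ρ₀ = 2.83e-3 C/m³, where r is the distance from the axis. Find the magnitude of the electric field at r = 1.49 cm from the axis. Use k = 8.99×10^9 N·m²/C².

E = 8.54×10^5 N/C

Choose a coaxial cylinder of radius r = 1.49 cm (arbitrary length L) as the Gaussian surface (r < R).
Integrating ρ over the cross-section to radius r: λ_enc = (2πρ₀/R²) ∫₀^r r'^3 dr' = 2πρ₀ r^4/(4·R²) = 7.073×10^-7 C/m.
By Gauss's law (flux through the curved wall only), E·2πrL = λ_enc L/ε₀.
E = 2k|λ_enc|/r = 2(8.99×10^9)(7.073×10^-7)/(0.0149) = 8.54×10^5 N/C.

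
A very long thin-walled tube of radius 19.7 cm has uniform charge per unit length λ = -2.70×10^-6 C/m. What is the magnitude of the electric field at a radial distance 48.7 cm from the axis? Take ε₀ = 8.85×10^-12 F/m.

9.97×10^4 N/C

By cylindrical symmetry E is radial; use a coaxial Gaussian cylinder of radius 48.7 cm and length L (r > 19.7 cm).
The full line charge is enclosed: λ_enc = -2.70×10^-6 C/m.
By Gauss's law (flux through the curved wall only), E·2πrL = λ_enc L/ε₀.
E = |λ_enc|/(2πε₀r) = (2.70×10^-6)/(2π·8.85×10^-12·0.487) = 9.97×10^4 N/C.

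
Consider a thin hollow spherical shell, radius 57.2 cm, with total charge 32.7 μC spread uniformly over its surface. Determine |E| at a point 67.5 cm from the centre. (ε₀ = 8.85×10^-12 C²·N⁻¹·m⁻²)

6.45×10^5 N/C

Use a concentric Gaussian sphere at r = 67.5 cm (r > 57.2 cm).
The entire shell is enclosed: Q_enc = 3.27e-5 C.
By Gauss's law, ∮E·dA = E·4πr² = Q_enc/ε₀.
E = |Q_enc|/(4πε₀r²) = (3.27×10^-5)/(4π·8.85×10^-12·(0.675)²) = 6.45×10^5 N/C.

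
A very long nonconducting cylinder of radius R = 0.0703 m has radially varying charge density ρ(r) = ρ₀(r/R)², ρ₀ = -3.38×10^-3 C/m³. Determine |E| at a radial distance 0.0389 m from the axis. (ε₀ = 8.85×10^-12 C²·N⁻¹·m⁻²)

|E| = 1.14×10^6 N/C

Take a coaxial cylindrical Gaussian surface of radius r = 0.0389 m and length L (r < R).
λ_enc = ∫₀^r ρ(r')·2πr' dr' = (2πρ₀/R²)·r^4/4 = -2.46×10^-6 C/m.
Since E is radial and uniform over the curved surface, Φ = E·2πrL = Q_enc/ε₀ = λ_enc L/ε₀.
E = |λ_enc|/(2πε₀r) = (2.46×10^-6)/(2π·8.85×10^-12·0.0389) = 1.14×10^6 N/C.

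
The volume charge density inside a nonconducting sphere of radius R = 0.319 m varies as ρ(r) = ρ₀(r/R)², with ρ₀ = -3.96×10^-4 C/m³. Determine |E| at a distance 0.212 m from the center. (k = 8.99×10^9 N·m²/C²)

|E| = 8.38e5 N/C

Use a concentric Gaussian sphere at r = 0.212 m (r < R).
Q_enc = ∫₀^r ρ(r')·4πr'² dr' = (4πρ₀/R²) ∫₀^r r'^4 dr' = 4πρ₀ r^5/(5·R²) = -4.188e-6 C.
By Gauss's law, ∮E·dA = E·4πr² = Q_enc/ε₀.
E = k|Q_enc|/r² = (8.99×10^9)(4.188×10^-6)/(0.212)² = 8.38×10^5 N/C.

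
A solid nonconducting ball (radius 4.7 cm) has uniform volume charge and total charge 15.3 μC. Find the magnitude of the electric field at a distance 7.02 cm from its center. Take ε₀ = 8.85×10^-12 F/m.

Symmetry ⇒ E = E(r) r̂. Gaussian sphere of radius r = 7.02 cm (r > R, so the entire charge is enclosed).
Q_enc = 15.3 μC = 1.53e-5 C.
Applying ∮E·dA = Q_enc/ε₀ with Φ = E(4πr²):
E = |Q_enc|/(4πε₀r²) = (1.53×10^-5)/(4π·8.85×10^-12·(0.0702)²) = 2.79e7 N/C.

|E| = 2.79×10^7 N/C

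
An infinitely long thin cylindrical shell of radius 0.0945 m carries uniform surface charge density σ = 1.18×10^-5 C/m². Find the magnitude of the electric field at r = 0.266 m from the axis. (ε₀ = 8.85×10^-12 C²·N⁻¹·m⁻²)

|E| ≈ 4.74e5 N/C

Choose a coaxial cylinder of radius r = 0.266 m (arbitrary length L) as the Gaussian surface (r > 0.0945 m).
The whole shell is enclosed: λ_enc = σ·2πR = (1.18×10^-5)·2π·(0.0945) = 7.006e-6 C/m.
By Gauss's law (flux through the curved wall only), E·2πrL = λ_enc L/ε₀.
E = |λ_enc|/(2πε₀r) = (7.006×10^-6)/(2π·8.85×10^-12·0.266) = 4.74×10^5 N/C.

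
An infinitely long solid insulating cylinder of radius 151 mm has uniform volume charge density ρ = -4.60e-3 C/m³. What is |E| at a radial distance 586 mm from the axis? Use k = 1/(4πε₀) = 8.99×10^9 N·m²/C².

By cylindrical symmetry E is radial; use a coaxial Gaussian cylinder of radius 586 mm and length L (r > 151 mm, full cross-section enclosed).
λ_enc = ρ·πR² = (-4.60e-3)π(0.151)² = -3.295×10^-4 C/m.
Applying ∮E·dA = Q_enc/ε₀ with the end caps contributing no flux:
E = 2k|λ_enc|/r = 2(8.99×10^9)(3.295×10^-4)/(0.586) = 1.01e7 N/C.

|E| ≈ 1.01e7 N/C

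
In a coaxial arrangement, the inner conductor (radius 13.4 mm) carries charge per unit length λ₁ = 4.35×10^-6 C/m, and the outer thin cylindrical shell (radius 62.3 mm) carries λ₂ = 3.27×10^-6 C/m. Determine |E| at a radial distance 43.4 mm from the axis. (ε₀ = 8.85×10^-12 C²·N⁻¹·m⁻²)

Coaxial Gaussian cylinder, radius r = 43.4 mm, length L (between the conductors, 13.4 mm < r < 62.3 mm).
The shell at 62.3 mm lies outside the Gaussian surface, so λ_enc = λ₁ = 4.35e-6 C/m.
Gauss's law: E·2πrL = λ_enc L/ε₀.
E = |λ_enc|/(2πε₀r) = (4.35e-6)/(2π·8.85×10^-12·0.0434) = 1.80×10^6 N/C.

E = 1.80×10^6 N/C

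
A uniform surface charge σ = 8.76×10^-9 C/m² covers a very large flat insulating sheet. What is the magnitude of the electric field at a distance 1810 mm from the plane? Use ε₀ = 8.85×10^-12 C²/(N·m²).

495 N/C

Choose a cylindrical pillbox piercing the sheet, end faces (area A) parallel to it.
Only the two end caps contribute flux: Φ = 2EA. With Q_enc = σA, Gauss's law gives E = |σ|/(2ε₀).
E = |σ|/(2ε₀) = (8.76×10^-9)/(2·8.85×10^-12) = 495 N/C.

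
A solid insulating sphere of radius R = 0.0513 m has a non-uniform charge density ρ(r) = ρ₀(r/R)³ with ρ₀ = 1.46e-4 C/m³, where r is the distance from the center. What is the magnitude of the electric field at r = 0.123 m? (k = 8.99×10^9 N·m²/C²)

2.45×10^4 N/C

By spherical symmetry E is radial; choose a Gaussian sphere of radius r = 0.123 m (r > R, all charge enclosed).
Q_enc = 4π ∫₀^R ρ₀(r'/R)^3 r'² dr' = 4πρ₀R³/6 = 4.128e-8 C.
By Gauss's law, ∮E·dA = E·4πr² = Q_enc/ε₀.
E = k|Q_enc|/r² = (8.99×10^9)(4.128×10^-8)/(0.123)² = 2.45e4 N/C.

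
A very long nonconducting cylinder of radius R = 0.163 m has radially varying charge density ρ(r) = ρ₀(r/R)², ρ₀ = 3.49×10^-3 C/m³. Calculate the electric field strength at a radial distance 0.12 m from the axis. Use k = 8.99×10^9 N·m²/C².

By cylindrical symmetry E is radial; use a coaxial Gaussian cylinder of radius 0.12 m and length L (r < R).
Integrating ρ over the cross-section to radius r: λ_enc = (2πρ₀/R²) ∫₀^r r'^3 dr' = 2πρ₀ r^4/(4·R²) = 4.279×10^-5 C/m.
Gauss's law: E·2πrL = λ_enc L/ε₀.
E = 2k|λ_enc|/r = 2(8.99×10^9)(4.279e-5)/(0.12) = 6.41×10^6 N/C.

|E| = 6.41×10^6 N/C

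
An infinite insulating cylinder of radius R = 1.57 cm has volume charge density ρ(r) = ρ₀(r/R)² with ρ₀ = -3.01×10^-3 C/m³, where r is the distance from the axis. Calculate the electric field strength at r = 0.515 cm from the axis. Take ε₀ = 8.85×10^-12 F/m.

Take a coaxial cylindrical Gaussian surface of radius r = 0.515 cm and length L (r < R).
Integrating ρ over the cross-section to radius r: λ_enc = (2πρ₀/R²) ∫₀^r r'^3 dr' = 2πρ₀ r^4/(4·R²) = -1.349×10^-8 C/m.
Gauss's law: E·2πrL = λ_enc L/ε₀.
E = |λ_enc|/(2πε₀r) = (1.349e-8)/(2π·8.85×10^-12·0.00515) = 4.71e4 N/C.

E = 4.71×10^4 V/m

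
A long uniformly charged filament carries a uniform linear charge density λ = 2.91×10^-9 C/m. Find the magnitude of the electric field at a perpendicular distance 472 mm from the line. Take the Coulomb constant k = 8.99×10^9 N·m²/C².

Coaxial Gaussian cylinder, radius r = 472 mm, length L.
Q_enc = λL, so λ_enc = 2.91×10^-9 C/m.
Since E is radial and uniform over the curved surface, Φ = E·2πrL = Q_enc/ε₀ = λ_enc L/ε₀.
E = 2k|λ_enc|/r = 2(8.99×10^9)(2.91×10^-9)/(0.472) = 111 N/C.

E = 111 V/m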